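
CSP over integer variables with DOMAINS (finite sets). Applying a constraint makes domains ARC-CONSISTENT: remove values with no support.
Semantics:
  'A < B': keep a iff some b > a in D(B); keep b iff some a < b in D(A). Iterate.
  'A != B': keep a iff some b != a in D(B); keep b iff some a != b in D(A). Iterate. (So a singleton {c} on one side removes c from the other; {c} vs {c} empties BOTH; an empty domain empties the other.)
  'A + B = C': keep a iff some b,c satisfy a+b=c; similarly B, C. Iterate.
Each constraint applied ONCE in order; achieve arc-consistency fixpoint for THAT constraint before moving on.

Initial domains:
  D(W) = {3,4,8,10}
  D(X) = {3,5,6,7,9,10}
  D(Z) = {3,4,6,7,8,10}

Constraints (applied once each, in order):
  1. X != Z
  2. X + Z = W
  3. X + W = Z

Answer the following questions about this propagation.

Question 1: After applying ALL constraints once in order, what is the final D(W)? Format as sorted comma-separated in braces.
Answer: {}

Derivation:
Constraint 1 (X != Z) on D(X)={3,5,6,7,9,10} D(Z)={3,4,6,7,8,10}: no change
Constraint 2 (X + Z = W) on D(X)={3,5,6,7,9,10} D(Z)={3,4,6,7,8,10} D(W)={3,4,8,10}: X {3,5,6,7,9,10}->{3,5,6,7}; Z {3,4,6,7,8,10}->{3,4,7}; W {3,4,8,10}->{8,10}
Constraint 3 (X + W = Z) on D(X)={3,5,6,7} D(W)={8,10} D(Z)={3,4,7}: X {3,5,6,7}->{}; W {8,10}->{}; Z {3,4,7}->{}
So after all 3 constraints: D(W) = {}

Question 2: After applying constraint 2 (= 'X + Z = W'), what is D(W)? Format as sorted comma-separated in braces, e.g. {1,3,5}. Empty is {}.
Constraint 1 (X != Z) on D(X)={3,5,6,7,9,10} D(Z)={3,4,6,7,8,10}: no change
Constraint 2 (X + Z = W) on D(X)={3,5,6,7,9,10} D(Z)={3,4,6,7,8,10} D(W)={3,4,8,10}: X {3,5,6,7,9,10}->{3,5,6,7}; Z {3,4,6,7,8,10}->{3,4,7}; W {3,4,8,10}->{8,10}
So after constraint 2: D(W) = {8,10}

Answer: {8,10}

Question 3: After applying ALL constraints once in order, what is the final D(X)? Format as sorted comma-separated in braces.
Constraint 1 (X != Z) on D(X)={3,5,6,7,9,10} D(Z)={3,4,6,7,8,10}: no change
Constraint 2 (X + Z = W) on D(X)={3,5,6,7,9,10} D(Z)={3,4,6,7,8,10} D(W)={3,4,8,10}: X {3,5,6,7,9,10}->{3,5,6,7}; Z {3,4,6,7,8,10}->{3,4,7}; W {3,4,8,10}->{8,10}
Constraint 3 (X + W = Z) on D(X)={3,5,6,7} D(W)={8,10} D(Z)={3,4,7}: X {3,5,6,7}->{}; W {8,10}->{}; Z {3,4,7}->{}
So after all 3 constraints: D(X) = {}

Answer: {}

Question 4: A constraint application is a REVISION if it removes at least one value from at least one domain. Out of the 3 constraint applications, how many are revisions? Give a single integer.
Constraint 1 (X != Z) on D(X)={3,5,6,7,9,10} D(Z)={3,4,6,7,8,10}: no change => not a revision
Constraint 2 (X + Z = W) on D(X)={3,5,6,7,9,10} D(Z)={3,4,6,7,8,10} D(W)={3,4,8,10}: X {3,5,6,7,9,10}->{3,5,6,7}; Z {3,4,6,7,8,10}->{3,4,7}; W {3,4,8,10}->{8,10} => REVISION
Constraint 3 (X + W = Z) on D(X)={3,5,6,7} D(W)={8,10} D(Z)={3,4,7}: X {3,5,6,7}->{}; W {8,10}->{}; Z {3,4,7}->{} => REVISION
Total revisions = 2

Answer: 2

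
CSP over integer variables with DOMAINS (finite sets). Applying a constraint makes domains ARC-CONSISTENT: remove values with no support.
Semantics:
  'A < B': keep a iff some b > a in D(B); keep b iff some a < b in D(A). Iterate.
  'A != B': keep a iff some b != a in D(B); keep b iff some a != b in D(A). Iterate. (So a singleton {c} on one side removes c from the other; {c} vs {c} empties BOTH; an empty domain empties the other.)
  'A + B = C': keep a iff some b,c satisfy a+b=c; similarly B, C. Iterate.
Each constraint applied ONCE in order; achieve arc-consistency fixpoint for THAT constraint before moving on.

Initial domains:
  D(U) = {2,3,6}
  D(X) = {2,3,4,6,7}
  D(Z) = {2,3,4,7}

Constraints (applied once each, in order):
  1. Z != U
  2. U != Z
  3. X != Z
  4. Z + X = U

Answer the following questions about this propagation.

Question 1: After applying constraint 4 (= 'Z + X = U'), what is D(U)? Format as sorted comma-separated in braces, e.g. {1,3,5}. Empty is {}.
Answer: {6}

Derivation:
Constraint 1 (Z != U) on D(Z)={2,3,4,7} D(U)={2,3,6}: no change
Constraint 2 (U != Z) on D(U)={2,3,6} D(Z)={2,3,4,7}: no change
Constraint 3 (X != Z) on D(X)={2,3,4,6,7} D(Z)={2,3,4,7}: no change
Constraint 4 (Z + X = U) on D(Z)={2,3,4,7} D(X)={2,3,4,6,7} D(U)={2,3,6}: Z {2,3,4,7}->{2,3,4}; X {2,3,4,6,7}->{2,3,4}; U {2,3,6}->{6}
So after constraint 4: D(U) = {6}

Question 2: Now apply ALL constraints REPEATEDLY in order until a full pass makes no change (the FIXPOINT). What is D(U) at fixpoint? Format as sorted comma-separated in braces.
Answer: {6}

Derivation:
pass 0 (initial): D(U)={2,3,6}
pass 1: U {2,3,6}->{6}; X {2,3,4,6,7}->{2,3,4}; Z {2,3,4,7}->{2,3,4}
pass 2: no change
Fixpoint after 2 passes: D(U) = {6}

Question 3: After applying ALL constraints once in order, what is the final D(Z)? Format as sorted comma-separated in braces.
Answer: {2,3,4}

Derivation:
Constraint 1 (Z != U) on D(Z)={2,3,4,7} D(U)={2,3,6}: no change
Constraint 2 (U != Z) on D(U)={2,3,6} D(Z)={2,3,4,7}: no change
Constraint 3 (X != Z) on D(X)={2,3,4,6,7} D(Z)={2,3,4,7}: no change
Constraint 4 (Z + X = U) on D(Z)={2,3,4,7} D(X)={2,3,4,6,7} D(U)={2,3,6}: Z {2,3,4,7}->{2,3,4}; X {2,3,4,6,7}->{2,3,4}; U {2,3,6}->{6}
So after all 4 constraints: D(Z) = {2,3,4}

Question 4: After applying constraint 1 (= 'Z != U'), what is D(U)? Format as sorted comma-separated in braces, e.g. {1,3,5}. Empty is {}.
Answer: {2,3,6}

Derivation:
Constraint 1 (Z != U) on D(Z)={2,3,4,7} D(U)={2,3,6}: no change
So after constraint 1: D(U) = {2,3,6}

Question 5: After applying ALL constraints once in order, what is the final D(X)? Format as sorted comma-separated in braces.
Constraint 1 (Z != U) on D(Z)={2,3,4,7} D(U)={2,3,6}: no change
Constraint 2 (U != Z) on D(U)={2,3,6} D(Z)={2,3,4,7}: no change
Constraint 3 (X != Z) on D(X)={2,3,4,6,7} D(Z)={2,3,4,7}: no change
Constraint 4 (Z + X = U) on D(Z)={2,3,4,7} D(X)={2,3,4,6,7} D(U)={2,3,6}: Z {2,3,4,7}->{2,3,4}; X {2,3,4,6,7}->{2,3,4}; U {2,3,6}->{6}
So after all 4 constraints: D(X) = {2,3,4}

Answer: {2,3,4}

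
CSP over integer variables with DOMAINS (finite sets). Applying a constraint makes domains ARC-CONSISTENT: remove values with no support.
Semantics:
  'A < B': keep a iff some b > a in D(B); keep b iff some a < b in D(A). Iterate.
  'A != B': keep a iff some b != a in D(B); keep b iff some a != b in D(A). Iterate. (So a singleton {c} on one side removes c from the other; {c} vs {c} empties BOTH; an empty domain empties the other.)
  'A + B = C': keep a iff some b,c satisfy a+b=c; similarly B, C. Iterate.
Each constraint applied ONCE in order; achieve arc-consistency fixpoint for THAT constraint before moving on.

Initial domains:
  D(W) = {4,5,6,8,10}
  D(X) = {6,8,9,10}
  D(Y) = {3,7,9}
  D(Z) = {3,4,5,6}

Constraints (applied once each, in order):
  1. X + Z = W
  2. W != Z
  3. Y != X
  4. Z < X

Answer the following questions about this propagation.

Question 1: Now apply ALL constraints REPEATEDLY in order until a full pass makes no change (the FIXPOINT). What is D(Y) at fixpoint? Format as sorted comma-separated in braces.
Answer: {3,7,9}

Derivation:
pass 0 (initial): D(Y)={3,7,9}
pass 1: W {4,5,6,8,10}->{10}; X {6,8,9,10}->{6}; Z {3,4,5,6}->{4}
pass 2: no change
Fixpoint after 2 passes: D(Y) = {3,7,9}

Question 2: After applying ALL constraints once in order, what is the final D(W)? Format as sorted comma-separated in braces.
Answer: {10}

Derivation:
Constraint 1 (X + Z = W) on D(X)={6,8,9,10} D(Z)={3,4,5,6} D(W)={4,5,6,8,10}: X {6,8,9,10}->{6}; Z {3,4,5,6}->{4}; W {4,5,6,8,10}->{10}
Constraint 2 (W != Z) on D(W)={10} D(Z)={4}: no change
Constraint 3 (Y != X) on D(Y)={3,7,9} D(X)={6}: no change
Constraint 4 (Z < X) on D(Z)={4} D(X)={6}: no change
So after all 4 constraints: D(W) = {10}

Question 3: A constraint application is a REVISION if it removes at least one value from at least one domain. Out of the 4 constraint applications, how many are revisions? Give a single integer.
Constraint 1 (X + Z = W) on D(X)={6,8,9,10} D(Z)={3,4,5,6} D(W)={4,5,6,8,10}: X {6,8,9,10}->{6}; Z {3,4,5,6}->{4}; W {4,5,6,8,10}->{10} => REVISION
Constraint 2 (W != Z) on D(W)={10} D(Z)={4}: no change => not a revision
Constraint 3 (Y != X) on D(Y)={3,7,9} D(X)={6}: no change => not a revision
Constraint 4 (Z < X) on D(Z)={4} D(X)={6}: no change => not a revision
Total revisions = 1

Answer: 1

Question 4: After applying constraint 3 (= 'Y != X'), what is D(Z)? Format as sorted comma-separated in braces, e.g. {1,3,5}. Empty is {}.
Constraint 1 (X + Z = W) on D(X)={6,8,9,10} D(Z)={3,4,5,6} D(W)={4,5,6,8,10}: X {6,8,9,10}->{6}; Z {3,4,5,6}->{4}; W {4,5,6,8,10}->{10}
Constraint 2 (W != Z) on D(W)={10} D(Z)={4}: no change
Constraint 3 (Y != X) on D(Y)={3,7,9} D(X)={6}: no change
So after constraint 3: D(Z) = {4}

Answer: {4}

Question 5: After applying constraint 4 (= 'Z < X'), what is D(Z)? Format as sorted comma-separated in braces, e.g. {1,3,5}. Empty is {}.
Constraint 1 (X + Z = W) on D(X)={6,8,9,10} D(Z)={3,4,5,6} D(W)={4,5,6,8,10}: X {6,8,9,10}->{6}; Z {3,4,5,6}->{4}; W {4,5,6,8,10}->{10}
Constraint 2 (W != Z) on D(W)={10} D(Z)={4}: no change
Constraint 3 (Y != X) on D(Y)={3,7,9} D(X)={6}: no change
Constraint 4 (Z < X) on D(Z)={4} D(X)={6}: no change
So after constraint 4: D(Z) = {4}

Answer: {4}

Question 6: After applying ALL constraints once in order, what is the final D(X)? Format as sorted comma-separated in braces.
Answer: {6}

Derivation:
Constraint 1 (X + Z = W) on D(X)={6,8,9,10} D(Z)={3,4,5,6} D(W)={4,5,6,8,10}: X {6,8,9,10}->{6}; Z {3,4,5,6}->{4}; W {4,5,6,8,10}->{10}
Constraint 2 (W != Z) on D(W)={10} D(Z)={4}: no change
Constraint 3 (Y != X) on D(Y)={3,7,9} D(X)={6}: no change
Constraint 4 (Z < X) on D(Z)={4} D(X)={6}: no change
So after all 4 constraints: D(X) = {6}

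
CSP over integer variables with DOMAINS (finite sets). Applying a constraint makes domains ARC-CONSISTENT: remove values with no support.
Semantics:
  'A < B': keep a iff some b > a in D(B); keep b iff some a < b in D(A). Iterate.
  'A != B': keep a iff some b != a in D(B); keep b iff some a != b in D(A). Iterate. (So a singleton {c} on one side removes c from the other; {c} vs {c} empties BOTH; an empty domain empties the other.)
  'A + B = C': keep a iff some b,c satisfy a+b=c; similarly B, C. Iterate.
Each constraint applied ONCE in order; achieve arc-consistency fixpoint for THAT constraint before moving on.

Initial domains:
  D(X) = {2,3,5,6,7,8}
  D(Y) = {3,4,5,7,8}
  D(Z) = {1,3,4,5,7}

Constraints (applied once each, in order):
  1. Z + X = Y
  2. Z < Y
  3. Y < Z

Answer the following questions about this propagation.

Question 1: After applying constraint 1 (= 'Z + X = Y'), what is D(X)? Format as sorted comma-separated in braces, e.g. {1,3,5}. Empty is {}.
Answer: {2,3,5,6,7}

Derivation:
Constraint 1 (Z + X = Y) on D(Z)={1,3,4,5,7} D(X)={2,3,5,6,7,8} D(Y)={3,4,5,7,8}: Z {1,3,4,5,7}->{1,3,4,5}; X {2,3,5,6,7,8}->{2,3,5,6,7}
So after constraint 1: D(X) = {2,3,5,6,7}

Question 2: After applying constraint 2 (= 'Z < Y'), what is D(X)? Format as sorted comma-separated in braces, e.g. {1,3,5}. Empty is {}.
Constraint 1 (Z + X = Y) on D(Z)={1,3,4,5,7} D(X)={2,3,5,6,7,8} D(Y)={3,4,5,7,8}: Z {1,3,4,5,7}->{1,3,4,5}; X {2,3,5,6,7,8}->{2,3,5,6,7}
Constraint 2 (Z < Y) on D(Z)={1,3,4,5} D(Y)={3,4,5,7,8}: no change
So after constraint 2: D(X) = {2,3,5,6,7}

Answer: {2,3,5,6,7}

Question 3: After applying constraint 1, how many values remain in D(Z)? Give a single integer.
Constraint 1 (Z + X = Y) on D(Z)={1,3,4,5,7} D(X)={2,3,5,6,7,8} D(Y)={3,4,5,7,8}: Z {1,3,4,5,7}->{1,3,4,5}; X {2,3,5,6,7,8}->{2,3,5,6,7}
So after constraint 1: D(Z)={1,3,4,5}, size = 4

Answer: 4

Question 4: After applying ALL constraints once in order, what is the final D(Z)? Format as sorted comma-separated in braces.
Constraint 1 (Z + X = Y) on D(Z)={1,3,4,5,7} D(X)={2,3,5,6,7,8} D(Y)={3,4,5,7,8}: Z {1,3,4,5,7}->{1,3,4,5}; X {2,3,5,6,7,8}->{2,3,5,6,7}
Constraint 2 (Z < Y) on D(Z)={1,3,4,5} D(Y)={3,4,5,7,8}: no change
Constraint 3 (Y < Z) on D(Y)={3,4,5,7,8} D(Z)={1,3,4,5}: Y {3,4,5,7,8}->{3,4}; Z {1,3,4,5}->{4,5}
So after all 3 constraints: D(Z) = {4,5}

Answer: {4,5}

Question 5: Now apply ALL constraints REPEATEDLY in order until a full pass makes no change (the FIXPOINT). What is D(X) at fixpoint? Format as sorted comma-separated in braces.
pass 0 (initial): D(X)={2,3,5,6,7,8}
pass 1: X {2,3,5,6,7,8}->{2,3,5,6,7}; Y {3,4,5,7,8}->{3,4}; Z {1,3,4,5,7}->{4,5}
pass 2: X {2,3,5,6,7}->{}; Y {3,4}->{}; Z {4,5}->{}
pass 3: no change
Fixpoint after 3 passes: D(X) = {}

Answer: {}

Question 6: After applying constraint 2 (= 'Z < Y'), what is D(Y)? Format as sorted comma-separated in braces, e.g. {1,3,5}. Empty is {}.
Constraint 1 (Z + X = Y) on D(Z)={1,3,4,5,7} D(X)={2,3,5,6,7,8} D(Y)={3,4,5,7,8}: Z {1,3,4,5,7}->{1,3,4,5}; X {2,3,5,6,7,8}->{2,3,5,6,7}
Constraint 2 (Z < Y) on D(Z)={1,3,4,5} D(Y)={3,4,5,7,8}: no change
So after constraint 2: D(Y) = {3,4,5,7,8}

Answer: {3,4,5,7,8}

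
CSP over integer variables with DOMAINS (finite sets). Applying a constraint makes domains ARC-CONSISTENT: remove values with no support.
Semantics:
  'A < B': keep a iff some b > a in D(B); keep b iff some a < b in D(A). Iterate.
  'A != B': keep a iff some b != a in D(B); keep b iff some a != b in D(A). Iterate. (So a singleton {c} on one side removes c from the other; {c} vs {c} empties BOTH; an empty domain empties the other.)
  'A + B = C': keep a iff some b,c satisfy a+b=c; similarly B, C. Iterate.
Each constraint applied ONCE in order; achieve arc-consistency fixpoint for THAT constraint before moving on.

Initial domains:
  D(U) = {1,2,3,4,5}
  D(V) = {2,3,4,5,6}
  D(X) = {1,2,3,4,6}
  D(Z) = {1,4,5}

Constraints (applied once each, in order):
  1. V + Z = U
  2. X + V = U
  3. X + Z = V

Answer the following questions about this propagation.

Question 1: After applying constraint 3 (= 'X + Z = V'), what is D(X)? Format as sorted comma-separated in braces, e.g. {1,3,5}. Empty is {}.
Constraint 1 (V + Z = U) on D(V)={2,3,4,5,6} D(Z)={1,4,5} D(U)={1,2,3,4,5}: V {2,3,4,5,6}->{2,3,4}; Z {1,4,5}->{1}; U {1,2,3,4,5}->{3,4,5}
Constraint 2 (X + V = U) on D(X)={1,2,3,4,6} D(V)={2,3,4} D(U)={3,4,5}: X {1,2,3,4,6}->{1,2,3}
Constraint 3 (X + Z = V) on D(X)={1,2,3} D(Z)={1} D(V)={2,3,4}: no change
So after constraint 3: D(X) = {1,2,3}

Answer: {1,2,3}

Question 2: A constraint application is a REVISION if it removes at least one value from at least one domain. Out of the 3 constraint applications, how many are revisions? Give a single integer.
Answer: 2

Derivation:
Constraint 1 (V + Z = U) on D(V)={2,3,4,5,6} D(Z)={1,4,5} D(U)={1,2,3,4,5}: V {2,3,4,5,6}->{2,3,4}; Z {1,4,5}->{1}; U {1,2,3,4,5}->{3,4,5} => REVISION
Constraint 2 (X + V = U) on D(X)={1,2,3,4,6} D(V)={2,3,4} D(U)={3,4,5}: X {1,2,3,4,6}->{1,2,3} => REVISION
Constraint 3 (X + Z = V) on D(X)={1,2,3} D(Z)={1} D(V)={2,3,4}: no change => not a revision
Total revisions = 2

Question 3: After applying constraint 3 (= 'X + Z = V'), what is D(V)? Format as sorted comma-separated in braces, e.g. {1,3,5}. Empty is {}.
Answer: {2,3,4}

Derivation:
Constraint 1 (V + Z = U) on D(V)={2,3,4,5,6} D(Z)={1,4,5} D(U)={1,2,3,4,5}: V {2,3,4,5,6}->{2,3,4}; Z {1,4,5}->{1}; U {1,2,3,4,5}->{3,4,5}
Constraint 2 (X + V = U) on D(X)={1,2,3,4,6} D(V)={2,3,4} D(U)={3,4,5}: X {1,2,3,4,6}->{1,2,3}
Constraint 3 (X + Z = V) on D(X)={1,2,3} D(Z)={1} D(V)={2,3,4}: no change
So after constraint 3: D(V) = {2,3,4}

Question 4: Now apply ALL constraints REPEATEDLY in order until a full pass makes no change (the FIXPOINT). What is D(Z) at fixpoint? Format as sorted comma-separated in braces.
Answer: {1}

Derivation:
pass 0 (initial): D(Z)={1,4,5}
pass 1: U {1,2,3,4,5}->{3,4,5}; V {2,3,4,5,6}->{2,3,4}; X {1,2,3,4,6}->{1,2,3}; Z {1,4,5}->{1}
pass 2: no change
Fixpoint after 2 passes: D(Z) = {1}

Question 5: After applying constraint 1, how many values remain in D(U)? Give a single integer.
Constraint 1 (V + Z = U) on D(V)={2,3,4,5,6} D(Z)={1,4,5} D(U)={1,2,3,4,5}: V {2,3,4,5,6}->{2,3,4}; Z {1,4,5}->{1}; U {1,2,3,4,5}->{3,4,5}
So after constraint 1: D(U)={3,4,5}, size = 3

Answer: 3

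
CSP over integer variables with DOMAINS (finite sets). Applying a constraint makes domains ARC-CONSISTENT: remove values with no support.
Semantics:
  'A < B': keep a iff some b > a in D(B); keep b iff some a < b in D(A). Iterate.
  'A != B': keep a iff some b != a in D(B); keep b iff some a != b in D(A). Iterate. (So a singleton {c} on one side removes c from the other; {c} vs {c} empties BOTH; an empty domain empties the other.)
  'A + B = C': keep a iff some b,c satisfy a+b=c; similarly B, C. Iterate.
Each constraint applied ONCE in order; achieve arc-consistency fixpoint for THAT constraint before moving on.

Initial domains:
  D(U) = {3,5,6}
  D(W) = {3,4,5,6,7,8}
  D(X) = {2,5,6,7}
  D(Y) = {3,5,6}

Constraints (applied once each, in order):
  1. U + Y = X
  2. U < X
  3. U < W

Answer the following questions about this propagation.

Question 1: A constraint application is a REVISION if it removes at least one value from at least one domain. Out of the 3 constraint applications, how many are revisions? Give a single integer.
Constraint 1 (U + Y = X) on D(U)={3,5,6} D(Y)={3,5,6} D(X)={2,5,6,7}: U {3,5,6}->{3}; Y {3,5,6}->{3}; X {2,5,6,7}->{6} => REVISION
Constraint 2 (U < X) on D(U)={3} D(X)={6}: no change => not a revision
Constraint 3 (U < W) on D(U)={3} D(W)={3,4,5,6,7,8}: W {3,4,5,6,7,8}->{4,5,6,7,8} => REVISION
Total revisions = 2

Answer: 2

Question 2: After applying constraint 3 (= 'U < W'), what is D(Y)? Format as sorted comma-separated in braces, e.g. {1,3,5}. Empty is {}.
Constraint 1 (U + Y = X) on D(U)={3,5,6} D(Y)={3,5,6} D(X)={2,5,6,7}: U {3,5,6}->{3}; Y {3,5,6}->{3}; X {2,5,6,7}->{6}
Constraint 2 (U < X) on D(U)={3} D(X)={6}: no change
Constraint 3 (U < W) on D(U)={3} D(W)={3,4,5,6,7,8}: W {3,4,5,6,7,8}->{4,5,6,7,8}
So after constraint 3: D(Y) = {3}

Answer: {3}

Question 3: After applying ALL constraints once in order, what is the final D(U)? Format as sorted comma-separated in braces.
Constraint 1 (U + Y = X) on D(U)={3,5,6} D(Y)={3,5,6} D(X)={2,5,6,7}: U {3,5,6}->{3}; Y {3,5,6}->{3}; X {2,5,6,7}->{6}
Constraint 2 (U < X) on D(U)={3} D(X)={6}: no change
Constraint 3 (U < W) on D(U)={3} D(W)={3,4,5,6,7,8}: W {3,4,5,6,7,8}->{4,5,6,7,8}
So after all 3 constraints: D(U) = {3}

Answer: {3}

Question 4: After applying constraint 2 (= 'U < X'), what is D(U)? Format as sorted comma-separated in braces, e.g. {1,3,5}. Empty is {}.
Answer: {3}

Derivation:
Constraint 1 (U + Y = X) on D(U)={3,5,6} D(Y)={3,5,6} D(X)={2,5,6,7}: U {3,5,6}->{3}; Y {3,5,6}->{3}; X {2,5,6,7}->{6}
Constraint 2 (U < X) on D(U)={3} D(X)={6}: no change
So after constraint 2: D(U) = {3}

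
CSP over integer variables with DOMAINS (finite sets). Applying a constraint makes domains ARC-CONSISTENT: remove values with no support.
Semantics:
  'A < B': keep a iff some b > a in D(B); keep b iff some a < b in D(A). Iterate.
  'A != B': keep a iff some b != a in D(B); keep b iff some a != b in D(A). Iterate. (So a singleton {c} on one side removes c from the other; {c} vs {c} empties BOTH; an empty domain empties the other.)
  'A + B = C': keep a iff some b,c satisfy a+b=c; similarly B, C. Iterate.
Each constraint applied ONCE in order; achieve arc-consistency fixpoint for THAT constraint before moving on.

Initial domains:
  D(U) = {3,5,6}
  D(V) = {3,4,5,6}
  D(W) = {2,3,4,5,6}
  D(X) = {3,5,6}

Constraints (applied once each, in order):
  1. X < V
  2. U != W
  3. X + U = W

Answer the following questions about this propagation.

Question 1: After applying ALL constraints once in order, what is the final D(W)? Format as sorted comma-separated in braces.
Constraint 1 (X < V) on D(X)={3,5,6} D(V)={3,4,5,6}: X {3,5,6}->{3,5}; V {3,4,5,6}->{4,5,6}
Constraint 2 (U != W) on D(U)={3,5,6} D(W)={2,3,4,5,6}: no change
Constraint 3 (X + U = W) on D(X)={3,5} D(U)={3,5,6} D(W)={2,3,4,5,6}: X {3,5}->{3}; U {3,5,6}->{3}; W {2,3,4,5,6}->{6}
So after all 3 constraints: D(W) = {6}

Answer: {6}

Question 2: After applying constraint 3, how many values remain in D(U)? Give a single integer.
Answer: 1

Derivation:
Constraint 1 (X < V) on D(X)={3,5,6} D(V)={3,4,5,6}: X {3,5,6}->{3,5}; V {3,4,5,6}->{4,5,6}
Constraint 2 (U != W) on D(U)={3,5,6} D(W)={2,3,4,5,6}: no change
Constraint 3 (X + U = W) on D(X)={3,5} D(U)={3,5,6} D(W)={2,3,4,5,6}: X {3,5}->{3}; U {3,5,6}->{3}; W {2,3,4,5,6}->{6}
So after constraint 3: D(U)={3}, size = 1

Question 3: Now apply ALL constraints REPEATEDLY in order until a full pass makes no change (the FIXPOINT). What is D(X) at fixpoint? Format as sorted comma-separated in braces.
pass 0 (initial): D(X)={3,5,6}
pass 1: U {3,5,6}->{3}; V {3,4,5,6}->{4,5,6}; W {2,3,4,5,6}->{6}; X {3,5,6}->{3}
pass 2: no change
Fixpoint after 2 passes: D(X) = {3}

Answer: {3}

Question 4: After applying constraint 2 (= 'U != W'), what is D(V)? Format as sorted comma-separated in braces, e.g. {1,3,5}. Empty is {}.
Constraint 1 (X < V) on D(X)={3,5,6} D(V)={3,4,5,6}: X {3,5,6}->{3,5}; V {3,4,5,6}->{4,5,6}
Constraint 2 (U != W) on D(U)={3,5,6} D(W)={2,3,4,5,6}: no change
So after constraint 2: D(V) = {4,5,6}

Answer: {4,5,6}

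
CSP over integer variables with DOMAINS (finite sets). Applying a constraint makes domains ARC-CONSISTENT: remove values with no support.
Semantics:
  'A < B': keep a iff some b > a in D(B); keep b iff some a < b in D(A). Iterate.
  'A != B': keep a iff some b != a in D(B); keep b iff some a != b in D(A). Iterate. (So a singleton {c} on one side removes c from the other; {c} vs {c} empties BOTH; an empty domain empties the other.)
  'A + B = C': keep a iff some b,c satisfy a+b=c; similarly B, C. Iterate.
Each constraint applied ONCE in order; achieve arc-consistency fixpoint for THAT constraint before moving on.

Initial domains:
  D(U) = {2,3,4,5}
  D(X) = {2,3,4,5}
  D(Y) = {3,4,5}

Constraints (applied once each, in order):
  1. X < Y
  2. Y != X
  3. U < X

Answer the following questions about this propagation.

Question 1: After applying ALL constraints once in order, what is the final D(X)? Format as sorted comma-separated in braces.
Constraint 1 (X < Y) on D(X)={2,3,4,5} D(Y)={3,4,5}: X {2,3,4,5}->{2,3,4}
Constraint 2 (Y != X) on D(Y)={3,4,5} D(X)={2,3,4}: no change
Constraint 3 (U < X) on D(U)={2,3,4,5} D(X)={2,3,4}: U {2,3,4,5}->{2,3}; X {2,3,4}->{3,4}
So after all 3 constraints: D(X) = {3,4}

Answer: {3,4}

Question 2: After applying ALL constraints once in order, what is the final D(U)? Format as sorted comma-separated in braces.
Constraint 1 (X < Y) on D(X)={2,3,4,5} D(Y)={3,4,5}: X {2,3,4,5}->{2,3,4}
Constraint 2 (Y != X) on D(Y)={3,4,5} D(X)={2,3,4}: no change
Constraint 3 (U < X) on D(U)={2,3,4,5} D(X)={2,3,4}: U {2,3,4,5}->{2,3}; X {2,3,4}->{3,4}
So after all 3 constraints: D(U) = {2,3}

Answer: {2,3}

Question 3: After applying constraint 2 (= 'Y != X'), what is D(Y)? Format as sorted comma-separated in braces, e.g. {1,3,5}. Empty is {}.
Answer: {3,4,5}

Derivation:
Constraint 1 (X < Y) on D(X)={2,3,4,5} D(Y)={3,4,5}: X {2,3,4,5}->{2,3,4}
Constraint 2 (Y != X) on D(Y)={3,4,5} D(X)={2,3,4}: no change
So after constraint 2: D(Y) = {3,4,5}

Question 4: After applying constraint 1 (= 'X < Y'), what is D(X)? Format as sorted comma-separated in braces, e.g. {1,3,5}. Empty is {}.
Answer: {2,3,4}

Derivation:
Constraint 1 (X < Y) on D(X)={2,3,4,5} D(Y)={3,4,5}: X {2,3,4,5}->{2,3,4}
So after constraint 1: D(X) = {2,3,4}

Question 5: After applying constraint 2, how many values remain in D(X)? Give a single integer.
Answer: 3

Derivation:
Constraint 1 (X < Y) on D(X)={2,3,4,5} D(Y)={3,4,5}: X {2,3,4,5}->{2,3,4}
Constraint 2 (Y != X) on D(Y)={3,4,5} D(X)={2,3,4}: no change
So after constraint 2: D(X)={2,3,4}, size = 3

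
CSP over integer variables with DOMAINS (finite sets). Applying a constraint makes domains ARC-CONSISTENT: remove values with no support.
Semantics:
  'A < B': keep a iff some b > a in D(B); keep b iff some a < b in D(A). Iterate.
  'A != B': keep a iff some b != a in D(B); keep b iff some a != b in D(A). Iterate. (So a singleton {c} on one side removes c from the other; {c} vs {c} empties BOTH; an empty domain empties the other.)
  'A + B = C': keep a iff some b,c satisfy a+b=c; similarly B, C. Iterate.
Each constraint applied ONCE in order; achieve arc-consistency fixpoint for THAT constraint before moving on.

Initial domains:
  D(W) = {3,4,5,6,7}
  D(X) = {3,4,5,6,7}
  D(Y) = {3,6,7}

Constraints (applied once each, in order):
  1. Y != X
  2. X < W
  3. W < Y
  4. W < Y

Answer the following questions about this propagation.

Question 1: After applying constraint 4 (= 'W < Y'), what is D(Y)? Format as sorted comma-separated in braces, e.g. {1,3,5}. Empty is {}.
Answer: {6,7}

Derivation:
Constraint 1 (Y != X) on D(Y)={3,6,7} D(X)={3,4,5,6,7}: no change
Constraint 2 (X < W) on D(X)={3,4,5,6,7} D(W)={3,4,5,6,7}: X {3,4,5,6,7}->{3,4,5,6}; W {3,4,5,6,7}->{4,5,6,7}
Constraint 3 (W < Y) on D(W)={4,5,6,7} D(Y)={3,6,7}: W {4,5,6,7}->{4,5,6}; Y {3,6,7}->{6,7}
Constraint 4 (W < Y) on D(W)={4,5,6} D(Y)={6,7}: no change
So after constraint 4: D(Y) = {6,7}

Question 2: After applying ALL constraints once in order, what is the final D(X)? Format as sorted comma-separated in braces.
Answer: {3,4,5,6}

Derivation:
Constraint 1 (Y != X) on D(Y)={3,6,7} D(X)={3,4,5,6,7}: no change
Constraint 2 (X < W) on D(X)={3,4,5,6,7} D(W)={3,4,5,6,7}: X {3,4,5,6,7}->{3,4,5,6}; W {3,4,5,6,7}->{4,5,6,7}
Constraint 3 (W < Y) on D(W)={4,5,6,7} D(Y)={3,6,7}: W {4,5,6,7}->{4,5,6}; Y {3,6,7}->{6,7}
Constraint 4 (W < Y) on D(W)={4,5,6} D(Y)={6,7}: no change
So after all 4 constraints: D(X) = {3,4,5,6}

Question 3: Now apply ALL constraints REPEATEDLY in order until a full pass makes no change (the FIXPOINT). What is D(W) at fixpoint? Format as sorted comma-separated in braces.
pass 0 (initial): D(W)={3,4,5,6,7}
pass 1: W {3,4,5,6,7}->{4,5,6}; X {3,4,5,6,7}->{3,4,5,6}; Y {3,6,7}->{6,7}
pass 2: X {3,4,5,6}->{3,4,5}
pass 3: no change
Fixpoint after 3 passes: D(W) = {4,5,6}

Answer: {4,5,6}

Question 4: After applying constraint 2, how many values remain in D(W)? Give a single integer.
Answer: 4

Derivation:
Constraint 1 (Y != X) on D(Y)={3,6,7} D(X)={3,4,5,6,7}: no change
Constraint 2 (X < W) on D(X)={3,4,5,6,7} D(W)={3,4,5,6,7}: X {3,4,5,6,7}->{3,4,5,6}; W {3,4,5,6,7}->{4,5,6,7}
So after constraint 2: D(W)={4,5,6,7}, size = 4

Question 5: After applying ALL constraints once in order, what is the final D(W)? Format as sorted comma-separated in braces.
Constraint 1 (Y != X) on D(Y)={3,6,7} D(X)={3,4,5,6,7}: no change
Constraint 2 (X < W) on D(X)={3,4,5,6,7} D(W)={3,4,5,6,7}: X {3,4,5,6,7}->{3,4,5,6}; W {3,4,5,6,7}->{4,5,6,7}
Constraint 3 (W < Y) on D(W)={4,5,6,7} D(Y)={3,6,7}: W {4,5,6,7}->{4,5,6}; Y {3,6,7}->{6,7}
Constraint 4 (W < Y) on D(W)={4,5,6} D(Y)={6,7}: no change
So after all 4 constraints: D(W) = {4,5,6}

Answer: {4,5,6}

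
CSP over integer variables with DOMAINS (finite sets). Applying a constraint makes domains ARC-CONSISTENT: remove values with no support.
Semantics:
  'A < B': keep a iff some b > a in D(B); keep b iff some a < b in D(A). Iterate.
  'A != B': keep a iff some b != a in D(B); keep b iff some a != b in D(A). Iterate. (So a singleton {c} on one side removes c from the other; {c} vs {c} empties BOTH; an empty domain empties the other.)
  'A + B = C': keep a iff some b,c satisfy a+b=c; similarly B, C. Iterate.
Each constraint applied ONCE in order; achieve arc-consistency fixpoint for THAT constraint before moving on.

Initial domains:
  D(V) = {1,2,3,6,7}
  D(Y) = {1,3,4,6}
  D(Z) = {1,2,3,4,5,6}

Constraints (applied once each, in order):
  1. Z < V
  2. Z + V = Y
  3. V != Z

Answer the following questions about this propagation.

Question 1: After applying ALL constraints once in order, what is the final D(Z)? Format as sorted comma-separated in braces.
Constraint 1 (Z < V) on D(Z)={1,2,3,4,5,6} D(V)={1,2,3,6,7}: V {1,2,3,6,7}->{2,3,6,7}
Constraint 2 (Z + V = Y) on D(Z)={1,2,3,4,5,6} D(V)={2,3,6,7} D(Y)={1,3,4,6}: Z {1,2,3,4,5,6}->{1,2,3,4}; V {2,3,6,7}->{2,3}; Y {1,3,4,6}->{3,4,6}
Constraint 3 (V != Z) on D(V)={2,3} D(Z)={1,2,3,4}: no change
So after all 3 constraints: D(Z) = {1,2,3,4}

Answer: {1,2,3,4}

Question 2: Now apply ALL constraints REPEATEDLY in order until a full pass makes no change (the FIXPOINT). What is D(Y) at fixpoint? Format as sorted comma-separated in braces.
pass 0 (initial): D(Y)={1,3,4,6}
pass 1: V {1,2,3,6,7}->{2,3}; Y {1,3,4,6}->{3,4,6}; Z {1,2,3,4,5,6}->{1,2,3,4}
pass 2: Y {3,4,6}->{3,4}; Z {1,2,3,4}->{1,2}
pass 3: no change
Fixpoint after 3 passes: D(Y) = {3,4}

Answer: {3,4}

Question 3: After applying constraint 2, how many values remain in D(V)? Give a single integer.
Answer: 2

Derivation:
Constraint 1 (Z < V) on D(Z)={1,2,3,4,5,6} D(V)={1,2,3,6,7}: V {1,2,3,6,7}->{2,3,6,7}
Constraint 2 (Z + V = Y) on D(Z)={1,2,3,4,5,6} D(V)={2,3,6,7} D(Y)={1,3,4,6}: Z {1,2,3,4,5,6}->{1,2,3,4}; V {2,3,6,7}->{2,3}; Y {1,3,4,6}->{3,4,6}
So after constraint 2: D(V)={2,3}, size = 2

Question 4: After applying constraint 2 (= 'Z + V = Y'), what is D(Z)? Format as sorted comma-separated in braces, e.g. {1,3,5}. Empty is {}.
Constraint 1 (Z < V) on D(Z)={1,2,3,4,5,6} D(V)={1,2,3,6,7}: V {1,2,3,6,7}->{2,3,6,7}
Constraint 2 (Z + V = Y) on D(Z)={1,2,3,4,5,6} D(V)={2,3,6,7} D(Y)={1,3,4,6}: Z {1,2,3,4,5,6}->{1,2,3,4}; V {2,3,6,7}->{2,3}; Y {1,3,4,6}->{3,4,6}
So after constraint 2: D(Z) = {1,2,3,4}

Answer: {1,2,3,4}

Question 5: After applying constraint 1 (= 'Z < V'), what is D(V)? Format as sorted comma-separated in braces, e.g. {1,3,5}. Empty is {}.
Answer: {2,3,6,7}

Derivation:
Constraint 1 (Z < V) on D(Z)={1,2,3,4,5,6} D(V)={1,2,3,6,7}: V {1,2,3,6,7}->{2,3,6,7}
So after constraint 1: D(V) = {2,3,6,7}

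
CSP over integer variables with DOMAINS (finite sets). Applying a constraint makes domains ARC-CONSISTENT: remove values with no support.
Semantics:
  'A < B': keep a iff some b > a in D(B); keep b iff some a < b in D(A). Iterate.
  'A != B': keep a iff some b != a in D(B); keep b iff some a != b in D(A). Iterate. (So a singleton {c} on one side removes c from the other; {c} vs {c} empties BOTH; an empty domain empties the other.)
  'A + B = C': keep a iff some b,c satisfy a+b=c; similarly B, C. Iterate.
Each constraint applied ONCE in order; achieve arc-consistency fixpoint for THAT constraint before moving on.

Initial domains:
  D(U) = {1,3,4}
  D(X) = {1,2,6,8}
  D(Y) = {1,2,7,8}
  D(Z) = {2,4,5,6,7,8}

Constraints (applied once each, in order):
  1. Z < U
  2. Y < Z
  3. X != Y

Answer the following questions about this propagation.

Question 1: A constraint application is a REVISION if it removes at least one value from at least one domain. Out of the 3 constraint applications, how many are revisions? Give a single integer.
Constraint 1 (Z < U) on D(Z)={2,4,5,6,7,8} D(U)={1,3,4}: Z {2,4,5,6,7,8}->{2}; U {1,3,4}->{3,4} => REVISION
Constraint 2 (Y < Z) on D(Y)={1,2,7,8} D(Z)={2}: Y {1,2,7,8}->{1} => REVISION
Constraint 3 (X != Y) on D(X)={1,2,6,8} D(Y)={1}: X {1,2,6,8}->{2,6,8} => REVISION
Total revisions = 3

Answer: 3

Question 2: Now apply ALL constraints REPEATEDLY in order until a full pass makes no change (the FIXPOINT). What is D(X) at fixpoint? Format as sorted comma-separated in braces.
pass 0 (initial): D(X)={1,2,6,8}
pass 1: U {1,3,4}->{3,4}; X {1,2,6,8}->{2,6,8}; Y {1,2,7,8}->{1}; Z {2,4,5,6,7,8}->{2}
pass 2: no change
Fixpoint after 2 passes: D(X) = {2,6,8}

Answer: {2,6,8}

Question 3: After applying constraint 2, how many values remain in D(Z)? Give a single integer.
Answer: 1

Derivation:
Constraint 1 (Z < U) on D(Z)={2,4,5,6,7,8} D(U)={1,3,4}: Z {2,4,5,6,7,8}->{2}; U {1,3,4}->{3,4}
Constraint 2 (Y < Z) on D(Y)={1,2,7,8} D(Z)={2}: Y {1,2,7,8}->{1}
So after constraint 2: D(Z)={2}, size = 1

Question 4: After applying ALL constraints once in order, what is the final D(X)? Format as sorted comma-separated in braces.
Answer: {2,6,8}

Derivation:
Constraint 1 (Z < U) on D(Z)={2,4,5,6,7,8} D(U)={1,3,4}: Z {2,4,5,6,7,8}->{2}; U {1,3,4}->{3,4}
Constraint 2 (Y < Z) on D(Y)={1,2,7,8} D(Z)={2}: Y {1,2,7,8}->{1}
Constraint 3 (X != Y) on D(X)={1,2,6,8} D(Y)={1}: X {1,2,6,8}->{2,6,8}
So after all 3 constraints: D(X) = {2,6,8}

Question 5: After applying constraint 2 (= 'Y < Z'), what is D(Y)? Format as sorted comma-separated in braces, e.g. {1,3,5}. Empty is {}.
Answer: {1}

Derivation:
Constraint 1 (Z < U) on D(Z)={2,4,5,6,7,8} D(U)={1,3,4}: Z {2,4,5,6,7,8}->{2}; U {1,3,4}->{3,4}
Constraint 2 (Y < Z) on D(Y)={1,2,7,8} D(Z)={2}: Y {1,2,7,8}->{1}
So after constraint 2: D(Y) = {1}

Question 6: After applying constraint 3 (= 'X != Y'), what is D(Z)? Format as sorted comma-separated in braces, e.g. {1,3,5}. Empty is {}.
Constraint 1 (Z < U) on D(Z)={2,4,5,6,7,8} D(U)={1,3,4}: Z {2,4,5,6,7,8}->{2}; U {1,3,4}->{3,4}
Constraint 2 (Y < Z) on D(Y)={1,2,7,8} D(Z)={2}: Y {1,2,7,8}->{1}
Constraint 3 (X != Y) on D(X)={1,2,6,8} D(Y)={1}: X {1,2,6,8}->{2,6,8}
So after constraint 3: D(Z) = {2}

Answer: {2}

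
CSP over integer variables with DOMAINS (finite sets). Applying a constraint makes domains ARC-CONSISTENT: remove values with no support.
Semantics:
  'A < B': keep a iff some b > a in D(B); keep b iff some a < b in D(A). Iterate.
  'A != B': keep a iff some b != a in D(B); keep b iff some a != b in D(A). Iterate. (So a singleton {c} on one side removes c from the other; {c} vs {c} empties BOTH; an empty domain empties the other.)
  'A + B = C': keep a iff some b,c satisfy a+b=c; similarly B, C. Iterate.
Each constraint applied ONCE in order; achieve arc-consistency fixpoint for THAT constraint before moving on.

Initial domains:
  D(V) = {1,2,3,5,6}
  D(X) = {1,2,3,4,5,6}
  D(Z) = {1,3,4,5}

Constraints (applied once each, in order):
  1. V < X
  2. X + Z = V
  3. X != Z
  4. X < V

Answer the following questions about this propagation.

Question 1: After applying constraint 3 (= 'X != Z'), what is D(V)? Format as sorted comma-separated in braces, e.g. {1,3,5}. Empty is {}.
Constraint 1 (V < X) on D(V)={1,2,3,5,6} D(X)={1,2,3,4,5,6}: V {1,2,3,5,6}->{1,2,3,5}; X {1,2,3,4,5,6}->{2,3,4,5,6}
Constraint 2 (X + Z = V) on D(X)={2,3,4,5,6} D(Z)={1,3,4,5} D(V)={1,2,3,5}: X {2,3,4,5,6}->{2,4}; Z {1,3,4,5}->{1,3}; V {1,2,3,5}->{3,5}
Constraint 3 (X != Z) on D(X)={2,4} D(Z)={1,3}: no change
So after constraint 3: D(V) = {3,5}

Answer: {3,5}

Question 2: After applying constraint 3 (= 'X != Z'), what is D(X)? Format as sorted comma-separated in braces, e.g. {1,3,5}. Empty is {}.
Constraint 1 (V < X) on D(V)={1,2,3,5,6} D(X)={1,2,3,4,5,6}: V {1,2,3,5,6}->{1,2,3,5}; X {1,2,3,4,5,6}->{2,3,4,5,6}
Constraint 2 (X + Z = V) on D(X)={2,3,4,5,6} D(Z)={1,3,4,5} D(V)={1,2,3,5}: X {2,3,4,5,6}->{2,4}; Z {1,3,4,5}->{1,3}; V {1,2,3,5}->{3,5}
Constraint 3 (X != Z) on D(X)={2,4} D(Z)={1,3}: no change
So after constraint 3: D(X) = {2,4}

Answer: {2,4}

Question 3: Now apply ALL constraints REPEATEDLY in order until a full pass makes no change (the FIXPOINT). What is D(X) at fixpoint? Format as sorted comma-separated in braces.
pass 0 (initial): D(X)={1,2,3,4,5,6}
pass 1: V {1,2,3,5,6}->{3,5}; X {1,2,3,4,5,6}->{2,4}; Z {1,3,4,5}->{1,3}
pass 2: V {3,5}->{}; X {2,4}->{}; Z {1,3}->{}
pass 3: no change
Fixpoint after 3 passes: D(X) = {}

Answer: {}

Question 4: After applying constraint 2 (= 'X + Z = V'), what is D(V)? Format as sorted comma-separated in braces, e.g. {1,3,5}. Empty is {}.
Constraint 1 (V < X) on D(V)={1,2,3,5,6} D(X)={1,2,3,4,5,6}: V {1,2,3,5,6}->{1,2,3,5}; X {1,2,3,4,5,6}->{2,3,4,5,6}
Constraint 2 (X + Z = V) on D(X)={2,3,4,5,6} D(Z)={1,3,4,5} D(V)={1,2,3,5}: X {2,3,4,5,6}->{2,4}; Z {1,3,4,5}->{1,3}; V {1,2,3,5}->{3,5}
So after constraint 2: D(V) = {3,5}

Answer: {3,5}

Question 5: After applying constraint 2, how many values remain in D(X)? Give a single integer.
Constraint 1 (V < X) on D(V)={1,2,3,5,6} D(X)={1,2,3,4,5,6}: V {1,2,3,5,6}->{1,2,3,5}; X {1,2,3,4,5,6}->{2,3,4,5,6}
Constraint 2 (X + Z = V) on D(X)={2,3,4,5,6} D(Z)={1,3,4,5} D(V)={1,2,3,5}: X {2,3,4,5,6}->{2,4}; Z {1,3,4,5}->{1,3}; V {1,2,3,5}->{3,5}
So after constraint 2: D(X)={2,4}, size = 2

Answer: 2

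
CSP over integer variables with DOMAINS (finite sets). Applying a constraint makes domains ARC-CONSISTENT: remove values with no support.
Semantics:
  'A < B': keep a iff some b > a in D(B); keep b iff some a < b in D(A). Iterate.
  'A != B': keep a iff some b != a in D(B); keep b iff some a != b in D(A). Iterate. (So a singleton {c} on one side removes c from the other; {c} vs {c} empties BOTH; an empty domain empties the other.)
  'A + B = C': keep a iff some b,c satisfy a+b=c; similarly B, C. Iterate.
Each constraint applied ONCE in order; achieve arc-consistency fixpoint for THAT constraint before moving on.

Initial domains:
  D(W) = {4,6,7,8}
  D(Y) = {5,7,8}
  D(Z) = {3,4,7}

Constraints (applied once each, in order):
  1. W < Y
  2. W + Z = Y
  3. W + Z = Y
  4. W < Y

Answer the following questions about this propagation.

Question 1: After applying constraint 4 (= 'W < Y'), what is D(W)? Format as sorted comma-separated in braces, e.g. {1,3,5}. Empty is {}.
Answer: {4}

Derivation:
Constraint 1 (W < Y) on D(W)={4,6,7,8} D(Y)={5,7,8}: W {4,6,7,8}->{4,6,7}
Constraint 2 (W + Z = Y) on D(W)={4,6,7} D(Z)={3,4,7} D(Y)={5,7,8}: W {4,6,7}->{4}; Z {3,4,7}->{3,4}; Y {5,7,8}->{7,8}
Constraint 3 (W + Z = Y) on D(W)={4} D(Z)={3,4} D(Y)={7,8}: no change
Constraint 4 (W < Y) on D(W)={4} D(Y)={7,8}: no change
So after constraint 4: D(W) = {4}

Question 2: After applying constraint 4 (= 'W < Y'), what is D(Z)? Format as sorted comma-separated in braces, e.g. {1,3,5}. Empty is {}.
Answer: {3,4}

Derivation:
Constraint 1 (W < Y) on D(W)={4,6,7,8} D(Y)={5,7,8}: W {4,6,7,8}->{4,6,7}
Constraint 2 (W + Z = Y) on D(W)={4,6,7} D(Z)={3,4,7} D(Y)={5,7,8}: W {4,6,7}->{4}; Z {3,4,7}->{3,4}; Y {5,7,8}->{7,8}
Constraint 3 (W + Z = Y) on D(W)={4} D(Z)={3,4} D(Y)={7,8}: no change
Constraint 4 (W < Y) on D(W)={4} D(Y)={7,8}: no change
So after constraint 4: D(Z) = {3,4}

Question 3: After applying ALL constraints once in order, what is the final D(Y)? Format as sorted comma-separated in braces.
Answer: {7,8}

Derivation:
Constraint 1 (W < Y) on D(W)={4,6,7,8} D(Y)={5,7,8}: W {4,6,7,8}->{4,6,7}
Constraint 2 (W + Z = Y) on D(W)={4,6,7} D(Z)={3,4,7} D(Y)={5,7,8}: W {4,6,7}->{4}; Z {3,4,7}->{3,4}; Y {5,7,8}->{7,8}
Constraint 3 (W + Z = Y) on D(W)={4} D(Z)={3,4} D(Y)={7,8}: no change
Constraint 4 (W < Y) on D(W)={4} D(Y)={7,8}: no change
So after all 4 constraints: D(Y) = {7,8}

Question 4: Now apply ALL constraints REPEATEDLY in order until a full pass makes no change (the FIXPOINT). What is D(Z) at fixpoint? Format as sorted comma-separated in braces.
pass 0 (initial): D(Z)={3,4,7}
pass 1: W {4,6,7,8}->{4}; Y {5,7,8}->{7,8}; Z {3,4,7}->{3,4}
pass 2: no change
Fixpoint after 2 passes: D(Z) = {3,4}

Answer: {3,4}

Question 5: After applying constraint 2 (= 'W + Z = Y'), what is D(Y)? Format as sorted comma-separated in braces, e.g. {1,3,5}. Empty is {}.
Answer: {7,8}

Derivation:
Constraint 1 (W < Y) on D(W)={4,6,7,8} D(Y)={5,7,8}: W {4,6,7,8}->{4,6,7}
Constraint 2 (W + Z = Y) on D(W)={4,6,7} D(Z)={3,4,7} D(Y)={5,7,8}: W {4,6,7}->{4}; Z {3,4,7}->{3,4}; Y {5,7,8}->{7,8}
So after constraint 2: D(Y) = {7,8}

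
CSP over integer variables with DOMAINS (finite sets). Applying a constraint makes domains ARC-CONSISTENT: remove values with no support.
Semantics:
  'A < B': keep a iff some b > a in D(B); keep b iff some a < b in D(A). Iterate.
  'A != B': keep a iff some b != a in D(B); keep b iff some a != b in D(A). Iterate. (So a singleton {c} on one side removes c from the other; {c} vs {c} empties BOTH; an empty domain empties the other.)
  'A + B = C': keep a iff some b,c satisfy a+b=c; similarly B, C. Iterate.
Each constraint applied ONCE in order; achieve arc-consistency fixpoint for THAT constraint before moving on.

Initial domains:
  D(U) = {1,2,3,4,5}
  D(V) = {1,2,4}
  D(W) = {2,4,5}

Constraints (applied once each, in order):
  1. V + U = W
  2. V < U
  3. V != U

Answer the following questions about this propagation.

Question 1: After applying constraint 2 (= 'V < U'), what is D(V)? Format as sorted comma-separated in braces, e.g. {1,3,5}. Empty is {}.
Answer: {1,2}

Derivation:
Constraint 1 (V + U = W) on D(V)={1,2,4} D(U)={1,2,3,4,5} D(W)={2,4,5}: U {1,2,3,4,5}->{1,2,3,4}
Constraint 2 (V < U) on D(V)={1,2,4} D(U)={1,2,3,4}: V {1,2,4}->{1,2}; U {1,2,3,4}->{2,3,4}
So after constraint 2: D(V) = {1,2}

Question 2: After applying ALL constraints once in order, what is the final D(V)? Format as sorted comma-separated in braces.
Constraint 1 (V + U = W) on D(V)={1,2,4} D(U)={1,2,3,4,5} D(W)={2,4,5}: U {1,2,3,4,5}->{1,2,3,4}
Constraint 2 (V < U) on D(V)={1,2,4} D(U)={1,2,3,4}: V {1,2,4}->{1,2}; U {1,2,3,4}->{2,3,4}
Constraint 3 (V != U) on D(V)={1,2} D(U)={2,3,4}: no change
So after all 3 constraints: D(V) = {1,2}

Answer: {1,2}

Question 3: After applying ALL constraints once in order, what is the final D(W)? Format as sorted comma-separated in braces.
Answer: {2,4,5}

Derivation:
Constraint 1 (V + U = W) on D(V)={1,2,4} D(U)={1,2,3,4,5} D(W)={2,4,5}: U {1,2,3,4,5}->{1,2,3,4}
Constraint 2 (V < U) on D(V)={1,2,4} D(U)={1,2,3,4}: V {1,2,4}->{1,2}; U {1,2,3,4}->{2,3,4}
Constraint 3 (V != U) on D(V)={1,2} D(U)={2,3,4}: no change
So after all 3 constraints: D(W) = {2,4,5}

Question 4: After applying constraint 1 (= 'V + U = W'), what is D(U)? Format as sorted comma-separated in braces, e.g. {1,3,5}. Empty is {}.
Answer: {1,2,3,4}

Derivation:
Constraint 1 (V + U = W) on D(V)={1,2,4} D(U)={1,2,3,4,5} D(W)={2,4,5}: U {1,2,3,4,5}->{1,2,3,4}
So after constraint 1: D(U) = {1,2,3,4}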